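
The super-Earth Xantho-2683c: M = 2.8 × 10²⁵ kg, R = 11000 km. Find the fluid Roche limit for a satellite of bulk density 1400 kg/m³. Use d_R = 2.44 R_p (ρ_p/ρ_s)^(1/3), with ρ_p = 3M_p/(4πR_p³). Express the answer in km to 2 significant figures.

ρ_p = 3M_p/(4πR_p³) = 3 × (2.8 × 10²⁵) / (4π × (1.1 × 10⁷ m)³) = 5000 kg/m³
d_R = 2.44 × 11000 km × (5000/1400)^(1/3)
    = 41000 km

41000 km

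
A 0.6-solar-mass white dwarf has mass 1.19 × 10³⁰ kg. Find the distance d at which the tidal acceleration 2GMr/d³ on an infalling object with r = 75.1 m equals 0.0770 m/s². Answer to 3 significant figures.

5.37 × 10⁷ m

2GMr/d³ = a_tidal  ⇒  d = (2GMr / a_tidal)^(1/3)
d = (2 × 6.674×10⁻¹¹ × (1.19 × 10³⁰) × (75.1) / (0.0770))^(1/3)
  = 5.37 × 10⁷ m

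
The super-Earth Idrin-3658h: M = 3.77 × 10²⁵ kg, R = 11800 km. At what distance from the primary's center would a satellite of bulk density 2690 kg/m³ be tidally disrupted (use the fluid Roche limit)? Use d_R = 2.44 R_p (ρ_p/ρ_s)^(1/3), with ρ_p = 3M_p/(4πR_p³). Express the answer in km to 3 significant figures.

ρ_p = 3M_p/(4πR_p³) = 3 × (3.77 × 10²⁵) / (4π × (1.18 × 10⁷ m)³) = 5480 kg/m³
d_R = 2.44 × 11800 km × (5480/2690)^(1/3)
    = 36500 km

36500 km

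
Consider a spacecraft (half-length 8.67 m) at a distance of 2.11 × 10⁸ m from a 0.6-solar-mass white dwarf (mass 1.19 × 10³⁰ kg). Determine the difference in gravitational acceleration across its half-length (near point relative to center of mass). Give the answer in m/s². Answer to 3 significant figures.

Δa = 2GMr/d³
   = 2 × (6.674 × 10⁻¹¹) × (1.19 × 10³⁰) × (8.67) / (2.11 × 10⁸)³
   = 1.47 × 10⁻⁴ m/s²

1.47 × 10⁻⁴ m/s²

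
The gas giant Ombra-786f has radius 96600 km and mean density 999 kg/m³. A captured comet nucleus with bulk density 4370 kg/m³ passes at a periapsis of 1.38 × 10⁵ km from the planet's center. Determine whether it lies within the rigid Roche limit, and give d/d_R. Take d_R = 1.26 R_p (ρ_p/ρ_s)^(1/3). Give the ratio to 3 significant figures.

d_R = 1.26 × (96600 km) × (999/4370)^(1/3) = 74420 km
d/d_R = (1.38 × 10⁵) / (74420) = 1.85
Since d/d_R > 1, the body is outside the Roche limit.

outside; d/d_R ≈ 1.85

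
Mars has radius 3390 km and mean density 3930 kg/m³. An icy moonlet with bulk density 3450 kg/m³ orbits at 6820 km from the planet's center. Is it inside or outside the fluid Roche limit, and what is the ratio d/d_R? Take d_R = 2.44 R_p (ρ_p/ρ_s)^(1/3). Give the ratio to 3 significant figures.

inside; d/d_R ≈ 0.789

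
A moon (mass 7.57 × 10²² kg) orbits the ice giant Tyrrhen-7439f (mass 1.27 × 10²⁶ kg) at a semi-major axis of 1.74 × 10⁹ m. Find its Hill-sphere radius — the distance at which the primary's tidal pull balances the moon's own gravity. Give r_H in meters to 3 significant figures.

r_H ≈ a (m/3M)^(1/3)
    = (1.74 × 10⁹) × (7.57 × 10²² / (3 × 1.27 × 10²⁶))^(1/3)
    = 1.02 × 10⁸ m

1.02 × 10⁸ m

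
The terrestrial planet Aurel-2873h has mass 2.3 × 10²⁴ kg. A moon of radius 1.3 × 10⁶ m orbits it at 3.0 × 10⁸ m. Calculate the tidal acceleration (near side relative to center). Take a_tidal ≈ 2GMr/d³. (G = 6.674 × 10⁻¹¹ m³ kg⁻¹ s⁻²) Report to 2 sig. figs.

1.5 × 10⁻⁵ m/s²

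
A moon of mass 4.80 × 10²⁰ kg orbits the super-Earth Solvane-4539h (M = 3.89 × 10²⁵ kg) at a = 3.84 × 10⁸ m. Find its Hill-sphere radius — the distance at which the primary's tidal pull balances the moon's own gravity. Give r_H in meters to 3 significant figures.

r_H ≈ a (m/3M)^(1/3)
    = (3.84 × 10⁸) × (4.80 × 10²⁰ / (3 × 3.89 × 10²⁵))^(1/3)
    = 6.15 × 10⁶ m

6.15 × 10⁶ m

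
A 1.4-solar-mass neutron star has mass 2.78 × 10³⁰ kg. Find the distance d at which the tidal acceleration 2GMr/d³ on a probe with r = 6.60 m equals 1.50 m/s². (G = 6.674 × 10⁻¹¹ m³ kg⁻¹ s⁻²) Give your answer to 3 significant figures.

1.18 × 10⁷ m

2GMr/d³ = a_tidal  ⇒  d = (2GMr / a_tidal)^(1/3)
d = (2 × 6.674×10⁻¹¹ × (2.78 × 10³⁰) × (6.60) / (1.50))^(1/3)
  = 1.18 × 10⁷ m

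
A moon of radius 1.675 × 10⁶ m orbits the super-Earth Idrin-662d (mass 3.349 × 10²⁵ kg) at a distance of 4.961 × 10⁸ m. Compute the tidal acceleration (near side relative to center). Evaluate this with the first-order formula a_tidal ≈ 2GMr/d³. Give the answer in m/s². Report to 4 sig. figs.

Δg = 2GMr/d³
   = 2 × (6.674 × 10⁻¹¹) × (3.349 × 10²⁵) × (1.675 × 10⁶) / (4.961 × 10⁸)³
   = 6.133 × 10⁻⁵ m/s²

6.133 × 10⁻⁵ m/s²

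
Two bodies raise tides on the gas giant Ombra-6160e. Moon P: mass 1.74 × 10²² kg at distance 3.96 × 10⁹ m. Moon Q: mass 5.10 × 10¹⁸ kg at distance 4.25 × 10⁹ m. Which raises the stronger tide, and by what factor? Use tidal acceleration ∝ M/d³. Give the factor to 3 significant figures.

Moon P, by a factor of ≈ 4220

Tidal stretch scales as M/d³; compute that for each body.
Moon P: (1.74 × 10²²) / (3.96 × 10⁹)³ = 2.802 × 10⁻⁷
Moon Q: (5.10 × 10¹⁸) / (4.25 × 10⁹)³ = 6.644 × 10⁻¹¹
Ratio (larger/smaller) = 4220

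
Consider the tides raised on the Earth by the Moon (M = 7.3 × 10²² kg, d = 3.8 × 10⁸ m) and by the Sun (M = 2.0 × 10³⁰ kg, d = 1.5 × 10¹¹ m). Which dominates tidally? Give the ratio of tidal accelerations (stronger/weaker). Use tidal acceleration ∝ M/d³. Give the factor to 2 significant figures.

The Moon, by a factor of ≈ 2.2

The tide-raising term goes as M/d³ (the gradient of a 1/d² field).
The Moon: (7.3 × 10²²) / (3.8 × 10⁸)³ = 1.330 × 10⁻³
The Sun: (2.0 × 10³⁰) / (1.5 × 10¹¹)³ = 5.926 × 10⁻⁴
Ratio (larger/smaller) = 2.2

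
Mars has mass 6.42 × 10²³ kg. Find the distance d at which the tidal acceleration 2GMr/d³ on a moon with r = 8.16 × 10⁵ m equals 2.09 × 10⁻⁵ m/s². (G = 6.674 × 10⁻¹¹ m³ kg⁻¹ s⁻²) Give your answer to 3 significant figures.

1.50 × 10⁸ m

2GMr/d³ = a_tidal  ⇒  d = (2GMr / a_tidal)^(1/3)
d = (2 × 6.674×10⁻¹¹ × (6.42 × 10²³) × (8.16 × 10⁵) / (2.09 × 10⁻⁵))^(1/3)
  = 1.50 × 10⁸ m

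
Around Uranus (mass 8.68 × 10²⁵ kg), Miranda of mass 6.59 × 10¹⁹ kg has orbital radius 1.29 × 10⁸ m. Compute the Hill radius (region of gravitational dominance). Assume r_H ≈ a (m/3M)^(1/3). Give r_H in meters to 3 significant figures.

8.16 × 10⁵ m

r_H ≈ a (m/3M)^(1/3)
    = (1.29 × 10⁸) × (6.59 × 10¹⁹ / (3 × 8.68 × 10²⁵))^(1/3)
    = 8.16 × 10⁵ m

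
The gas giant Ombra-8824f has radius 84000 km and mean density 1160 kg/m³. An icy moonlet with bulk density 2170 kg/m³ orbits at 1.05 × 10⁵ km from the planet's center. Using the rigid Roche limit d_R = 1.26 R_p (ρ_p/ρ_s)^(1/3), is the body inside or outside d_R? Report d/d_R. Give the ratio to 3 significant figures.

d_R = 1.26 × (84000 km) × (1160/2170)^(1/3) = 85900 km
d/d_R = (1.05 × 10⁵) / (85900) = 1.22
Since d/d_R > 1, the body is outside the Roche limit.

outside; d/d_R ≈ 1.22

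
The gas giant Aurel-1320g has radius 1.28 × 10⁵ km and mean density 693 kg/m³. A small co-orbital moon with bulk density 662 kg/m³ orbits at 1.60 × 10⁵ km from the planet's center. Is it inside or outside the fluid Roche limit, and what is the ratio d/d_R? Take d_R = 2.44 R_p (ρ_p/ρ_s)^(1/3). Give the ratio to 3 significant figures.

inside; d/d_R ≈ 0.505

d_R = 2.44 × (1.28 × 10⁵ km) × (693/662)^(1/3) = 3.171 × 10⁵ km
d/d_R = (1.60 × 10⁵) / (3.171 × 10⁵) = 0.505
Since d/d_R < 1, the body is inside the Roche limit.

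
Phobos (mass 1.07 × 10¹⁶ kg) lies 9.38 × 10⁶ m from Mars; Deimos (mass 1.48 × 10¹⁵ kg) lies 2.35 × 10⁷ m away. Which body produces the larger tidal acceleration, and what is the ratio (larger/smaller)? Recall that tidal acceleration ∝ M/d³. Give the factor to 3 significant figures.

The tide-raising term goes as M/d³ (the gradient of a 1/d² field).
Phobos: (1.07 × 10¹⁶) / (9.38 × 10⁶)³ = 1.297 × 10⁻⁵
Deimos: (1.48 × 10¹⁵) / (2.35 × 10⁷)³ = 1.140 × 10⁻⁷
Ratio (larger/smaller) = 114

Phobos, by a factor of ≈ 114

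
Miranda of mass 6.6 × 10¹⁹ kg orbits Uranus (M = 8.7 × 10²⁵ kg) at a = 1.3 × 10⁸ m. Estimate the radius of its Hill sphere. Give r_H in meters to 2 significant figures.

8.2 × 10⁵ m

r_H ≈ a (m/3M)^(1/3)
    = (1.3 × 10⁸) × (6.6 × 10¹⁹ / (3 × 8.7 × 10²⁵))^(1/3)
    = 8.2 × 10⁵ m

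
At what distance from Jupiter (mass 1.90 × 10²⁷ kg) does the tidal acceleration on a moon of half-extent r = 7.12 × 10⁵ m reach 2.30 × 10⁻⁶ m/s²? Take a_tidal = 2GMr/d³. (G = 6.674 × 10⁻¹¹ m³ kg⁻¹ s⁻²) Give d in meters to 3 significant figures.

4.28 × 10⁹ m

2GMr/d³ = a_tidal  ⇒  d = (2GMr / a_tidal)^(1/3)
d = (2 × 6.674×10⁻¹¹ × (1.90 × 10²⁷) × (7.12 × 10⁵) / (2.30 × 10⁻⁶))^(1/3)
  = 4.28 × 10⁹ m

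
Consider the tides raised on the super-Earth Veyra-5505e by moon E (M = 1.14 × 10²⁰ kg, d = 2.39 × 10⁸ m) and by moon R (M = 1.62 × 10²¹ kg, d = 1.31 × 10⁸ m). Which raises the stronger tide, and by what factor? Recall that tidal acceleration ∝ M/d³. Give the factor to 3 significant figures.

Moon R, by a factor of ≈ 86.3

Compare M/d³ for the two perturbers:
Moon E: (1.14 × 10²⁰) / (2.39 × 10⁸)³ = 8.350 × 10⁻⁶
Moon R: (1.62 × 10²¹) / (1.31 × 10⁸)³ = 7.206 × 10⁻⁴
Ratio (larger/smaller) = 86.3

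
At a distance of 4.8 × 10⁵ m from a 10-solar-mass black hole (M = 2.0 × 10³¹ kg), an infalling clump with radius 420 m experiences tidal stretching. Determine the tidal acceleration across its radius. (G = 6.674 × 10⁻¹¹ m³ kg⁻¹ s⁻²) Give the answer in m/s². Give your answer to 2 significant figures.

Δa = 2GMr/d³
   = 2 × (6.674 × 10⁻¹¹) × (2.0 × 10³¹) × (420) / (4.8 × 10⁵)³
   = 1.0 × 10⁷ m/s²

1.0 × 10⁷ m/s²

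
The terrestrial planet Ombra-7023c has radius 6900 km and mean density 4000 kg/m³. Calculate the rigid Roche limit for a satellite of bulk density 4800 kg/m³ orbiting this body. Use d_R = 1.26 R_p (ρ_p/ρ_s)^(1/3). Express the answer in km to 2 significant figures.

8200 km

d_R = 1.26 × 6900 km × (4000/4800)^(1/3)
    = 8200 km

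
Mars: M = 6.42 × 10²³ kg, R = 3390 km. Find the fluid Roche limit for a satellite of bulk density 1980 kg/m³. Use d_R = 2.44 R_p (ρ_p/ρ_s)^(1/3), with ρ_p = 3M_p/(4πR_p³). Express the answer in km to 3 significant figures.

10400 km

ρ_p = 3M_p/(4πR_p³) = 3 × (6.42 × 10²³) / (4π × (3.39 × 10⁶ m)³) = 3930 kg/m³
d_R = 2.44 × 3390 km × (3930/1980)^(1/3)
    = 10400 km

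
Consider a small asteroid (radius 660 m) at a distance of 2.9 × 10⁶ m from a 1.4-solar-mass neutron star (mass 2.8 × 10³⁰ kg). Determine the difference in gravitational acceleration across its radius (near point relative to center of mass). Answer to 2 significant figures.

1.0 × 10⁴ m/s²

Differencing GM/(d−r)² and GM/d² to first order in r/d gives 2GMr/d³.
Δa = 2GMr/d³
   = 2 × (6.674 × 10⁻¹¹) × (2.8 × 10³⁰) × (660) / (2.9 × 10⁶)³
   = 1.0 × 10⁴ m/s²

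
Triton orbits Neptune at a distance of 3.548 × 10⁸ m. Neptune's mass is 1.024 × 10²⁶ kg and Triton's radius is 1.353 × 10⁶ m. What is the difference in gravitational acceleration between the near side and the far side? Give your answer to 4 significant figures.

Δa = 4GMr/d³
   = 4 × (6.674 × 10⁻¹¹) × (1.024 × 10²⁶) × (1.353 × 10⁶) / (3.548 × 10⁸)³
   = 8.281 × 10⁻⁴ m/s²

8.281 × 10⁻⁴ m/s²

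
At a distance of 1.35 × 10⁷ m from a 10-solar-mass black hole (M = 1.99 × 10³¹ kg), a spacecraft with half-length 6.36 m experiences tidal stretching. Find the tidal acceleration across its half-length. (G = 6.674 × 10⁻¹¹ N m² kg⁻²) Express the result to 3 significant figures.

The tidal stretch is the gradient of GM/d² times the body's extent r, hence the 1/d³ dependence.
Δg = 2GMr/d³
   = 2 × (6.674 × 10⁻¹¹) × (1.99 × 10³¹) × (6.36) / (1.35 × 10⁷)³
   = 6.87 m/s²

6.87 m/s²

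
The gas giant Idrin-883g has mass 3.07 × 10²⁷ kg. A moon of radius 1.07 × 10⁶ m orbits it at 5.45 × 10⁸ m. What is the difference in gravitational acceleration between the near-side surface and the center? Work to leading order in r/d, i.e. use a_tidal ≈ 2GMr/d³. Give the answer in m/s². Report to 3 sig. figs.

2.71 × 10⁻³ m/s²

a_tidal = 2GMr/d³
        = 2 × (6.674 × 10⁻¹¹) × (3.07 × 10²⁷) × (1.07 × 10⁶) / (5.45 × 10⁸)³
        = 2.71 × 10⁻³ m/s²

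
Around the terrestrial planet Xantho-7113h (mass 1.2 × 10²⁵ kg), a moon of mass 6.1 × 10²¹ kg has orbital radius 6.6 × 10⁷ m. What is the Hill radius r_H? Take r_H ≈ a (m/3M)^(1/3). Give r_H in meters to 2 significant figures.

r_H ≈ a (m/3M)^(1/3)
    = (6.6 × 10⁷) × (6.1 × 10²¹ / (3 × 1.2 × 10²⁵))^(1/3)
    = 3.7 × 10⁶ m

3.7 × 10⁶ m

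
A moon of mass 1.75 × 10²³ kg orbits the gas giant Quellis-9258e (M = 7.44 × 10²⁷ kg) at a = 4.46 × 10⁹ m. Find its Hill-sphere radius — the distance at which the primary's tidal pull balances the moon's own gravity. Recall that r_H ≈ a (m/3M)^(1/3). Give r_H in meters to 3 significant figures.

r_H ≈ a (m/3M)^(1/3)
    = (4.46 × 10⁹) × (1.75 × 10²³ / (3 × 7.44 × 10²⁷))^(1/3)
    = 8.86 × 10⁷ m

8.86 × 10⁷ m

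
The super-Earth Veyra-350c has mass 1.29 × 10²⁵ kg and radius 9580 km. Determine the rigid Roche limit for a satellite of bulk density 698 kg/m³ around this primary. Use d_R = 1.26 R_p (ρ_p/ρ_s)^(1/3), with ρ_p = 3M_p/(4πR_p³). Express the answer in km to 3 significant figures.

20700 km

ρ_p = 3M_p/(4πR_p³) = 3 × (1.29 × 10²⁵) / (4π × (9.58 × 10⁶ m)³) = 3500 kg/m³
d_R = 1.26 × 9580 km × (3500/698)^(1/3)
    = 20700 km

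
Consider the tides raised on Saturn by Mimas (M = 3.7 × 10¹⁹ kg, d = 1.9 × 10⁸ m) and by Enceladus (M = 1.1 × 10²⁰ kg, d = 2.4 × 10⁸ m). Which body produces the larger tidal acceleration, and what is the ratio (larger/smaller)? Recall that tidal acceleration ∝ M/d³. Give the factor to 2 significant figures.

Enceladus, by a factor of ≈ 1.5

Tidal stretch scales as M/d³; compute that for each body.
Mimas: (3.7 × 10¹⁹) / (1.9 × 10⁸)³ = 5.394 × 10⁻⁶
Enceladus: (1.1 × 10²⁰) / (2.4 × 10⁸)³ = 7.957 × 10⁻⁶
Ratio (larger/smaller) = 1.5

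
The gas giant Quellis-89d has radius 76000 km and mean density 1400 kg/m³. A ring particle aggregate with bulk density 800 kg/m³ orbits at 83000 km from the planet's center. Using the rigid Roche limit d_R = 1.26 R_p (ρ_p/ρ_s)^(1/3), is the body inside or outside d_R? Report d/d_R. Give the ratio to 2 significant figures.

inside; d/d_R ≈ 0.72

d_R = 1.26 × (76000 km) × (1400/800)^(1/3) = 1.154 × 10⁵ km
d/d_R = (83000) / (1.154 × 10⁵) = 0.72
Since d/d_R < 1, the body is inside the Roche limit.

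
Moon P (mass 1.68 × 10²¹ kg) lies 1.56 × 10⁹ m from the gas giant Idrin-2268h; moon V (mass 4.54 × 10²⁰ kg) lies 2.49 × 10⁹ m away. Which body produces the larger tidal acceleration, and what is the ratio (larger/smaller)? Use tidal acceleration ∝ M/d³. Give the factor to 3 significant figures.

Tidal stretch scales as M/d³; compute that for each body.
Moon P: (1.68 × 10²¹) / (1.56 × 10⁹)³ = 4.425 × 10⁻⁷
Moon V: (4.54 × 10²⁰) / (2.49 × 10⁹)³ = 2.941 × 10⁻⁸
Ratio (larger/smaller) = 15.0

Moon P, by a factor of ≈ 15.0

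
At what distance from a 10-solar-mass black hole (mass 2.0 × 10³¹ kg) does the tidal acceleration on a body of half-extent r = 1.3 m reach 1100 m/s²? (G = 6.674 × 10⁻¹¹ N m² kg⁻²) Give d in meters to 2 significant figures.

1.5 × 10⁶ m

2GMr/d³ = a_tidal  ⇒  d = (2GMr / a_tidal)^(1/3)
d = (2 × 6.674×10⁻¹¹ × (2.0 × 10³¹) × (1.3) / (1100))^(1/3)
  = 1.5 × 10⁶ m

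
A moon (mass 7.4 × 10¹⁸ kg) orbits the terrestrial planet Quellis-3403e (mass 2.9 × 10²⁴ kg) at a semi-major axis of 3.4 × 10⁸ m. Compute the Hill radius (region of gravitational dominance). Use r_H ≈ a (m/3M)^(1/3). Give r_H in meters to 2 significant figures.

3.2 × 10⁶ m

r_H ≈ a (m/3M)^(1/3)
    = (3.4 × 10⁸) × (7.4 × 10¹⁸ / (3 × 2.9 × 10²⁴))^(1/3)
    = 3.2 × 10⁶ m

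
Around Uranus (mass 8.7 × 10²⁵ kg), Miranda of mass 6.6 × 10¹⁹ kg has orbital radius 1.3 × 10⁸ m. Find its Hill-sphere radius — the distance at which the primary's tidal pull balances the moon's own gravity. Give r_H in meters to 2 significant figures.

r_H ≈ a (m/3M)^(1/3)
    = (1.3 × 10⁸) × (6.6 × 10¹⁹ / (3 × 8.7 × 10²⁵))^(1/3)
    = 8.2 × 10⁵ m

8.2 × 10⁵ m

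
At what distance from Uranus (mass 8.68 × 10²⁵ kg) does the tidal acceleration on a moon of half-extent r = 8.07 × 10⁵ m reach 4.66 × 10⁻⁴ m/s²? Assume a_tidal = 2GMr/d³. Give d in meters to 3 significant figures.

2.72 × 10⁸ m

2GMr/d³ = a_tidal  ⇒  d = (2GMr / a_tidal)^(1/3)
d = (2 × 6.674×10⁻¹¹ × (8.68 × 10²⁵) × (8.07 × 10⁵) / (4.66 × 10⁻⁴))^(1/3)
  = 2.72 × 10⁸ m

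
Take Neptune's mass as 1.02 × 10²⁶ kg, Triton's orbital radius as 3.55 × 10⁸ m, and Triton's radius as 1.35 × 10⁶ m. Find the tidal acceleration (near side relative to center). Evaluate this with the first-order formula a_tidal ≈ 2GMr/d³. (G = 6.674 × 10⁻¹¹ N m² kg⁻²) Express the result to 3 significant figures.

Since r ≪ d, expand the inverse-square field across one radius to get the leading 2GMr/d³ term.
a_tidal = 2GMr/d³
        = 2 × (6.674 × 10⁻¹¹) × (1.02 × 10²⁶) × (1.35 × 10⁶) / (3.55 × 10⁸)³
        = 4.11 × 10⁻⁴ m/s²

4.11 × 10⁻⁴ m/s²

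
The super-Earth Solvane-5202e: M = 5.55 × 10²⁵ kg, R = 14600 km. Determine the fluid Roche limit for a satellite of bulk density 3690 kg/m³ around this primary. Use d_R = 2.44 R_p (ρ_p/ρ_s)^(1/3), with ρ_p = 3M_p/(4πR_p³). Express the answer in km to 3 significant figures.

37400 km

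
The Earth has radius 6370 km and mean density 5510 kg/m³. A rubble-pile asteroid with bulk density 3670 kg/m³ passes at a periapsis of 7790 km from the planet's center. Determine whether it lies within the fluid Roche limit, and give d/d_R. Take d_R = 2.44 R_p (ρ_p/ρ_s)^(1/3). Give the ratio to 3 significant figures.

d_R = 2.44 × (6370 km) × (5510/3670)^(1/3) = 17800 km
d/d_R = (7790) / (17800) = 0.438
Since d/d_R < 1, the body is inside the Roche limit.

inside; d/d_R ≈ 0.438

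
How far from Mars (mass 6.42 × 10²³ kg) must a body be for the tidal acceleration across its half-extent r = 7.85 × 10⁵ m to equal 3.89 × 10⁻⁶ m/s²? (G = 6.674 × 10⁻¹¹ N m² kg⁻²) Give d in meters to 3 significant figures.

2.59 × 10⁸ m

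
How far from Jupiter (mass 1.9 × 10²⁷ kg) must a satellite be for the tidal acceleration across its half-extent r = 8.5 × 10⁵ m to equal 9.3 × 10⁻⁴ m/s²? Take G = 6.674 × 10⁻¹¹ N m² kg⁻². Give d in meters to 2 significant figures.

2GMr/d³ = a_tidal  ⇒  d = (2GMr / a_tidal)^(1/3)
d = (2 × 6.674×10⁻¹¹ × (1.9 × 10²⁷) × (8.5 × 10⁵) / (9.3 × 10⁻⁴))^(1/3)
  = 6.1 × 10⁸ m

6.1 × 10⁸ m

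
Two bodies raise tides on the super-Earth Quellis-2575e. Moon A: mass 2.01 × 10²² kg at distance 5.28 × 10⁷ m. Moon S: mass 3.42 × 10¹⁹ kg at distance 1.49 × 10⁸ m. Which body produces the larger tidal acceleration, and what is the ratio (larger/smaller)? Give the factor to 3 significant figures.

Moon A, by a factor of ≈ 13200

The tide-raising term goes as M/d³ (the gradient of a 1/d² field).
Moon A: (2.01 × 10²²) / (5.28 × 10⁷)³ = 1.366 × 10⁻¹
Moon S: (3.42 × 10¹⁹) / (1.49 × 10⁸)³ = 1.034 × 10⁻⁵
Ratio (larger/smaller) = 13200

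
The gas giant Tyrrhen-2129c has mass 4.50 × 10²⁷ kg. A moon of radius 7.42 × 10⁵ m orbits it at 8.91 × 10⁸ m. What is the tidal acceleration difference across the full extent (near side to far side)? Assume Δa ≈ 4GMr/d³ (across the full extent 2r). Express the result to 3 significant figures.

1.26 × 10⁻³ m/s²

Δg = 4GMr/d³
   = 4 × (6.674 × 10⁻¹¹) × (4.50 × 10²⁷) × (7.42 × 10⁵) / (8.91 × 10⁸)³
   = 1.26 × 10⁻³ m/s²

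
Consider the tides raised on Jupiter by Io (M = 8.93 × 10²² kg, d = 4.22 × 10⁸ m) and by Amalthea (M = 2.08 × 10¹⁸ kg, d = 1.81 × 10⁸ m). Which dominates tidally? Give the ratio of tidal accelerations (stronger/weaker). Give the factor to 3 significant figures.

Tidal acceleration ∝ M/d³, so compare M/d³ for each.
Io: (8.93 × 10²²) / (4.22 × 10⁸)³ = 1.188 × 10⁻³
Amalthea: (2.08 × 10¹⁸) / (1.81 × 10⁸)³ = 3.508 × 10⁻⁷
Ratio (larger/smaller) = 3390

Io, by a factor of ≈ 3390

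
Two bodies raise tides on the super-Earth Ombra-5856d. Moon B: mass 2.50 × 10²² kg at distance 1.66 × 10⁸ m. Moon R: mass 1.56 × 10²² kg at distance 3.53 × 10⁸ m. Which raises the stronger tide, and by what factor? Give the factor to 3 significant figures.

Moon B, by a factor of ≈ 15.4

Tidal acceleration ∝ M/d³, so compare M/d³ for each.
Moon B: (2.50 × 10²²) / (1.66 × 10⁸)³ = 5.465 × 10⁻³
Moon R: (1.56 × 10²²) / (3.53 × 10⁸)³ = 3.547 × 10⁻⁴
Ratio (larger/smaller) = 15.4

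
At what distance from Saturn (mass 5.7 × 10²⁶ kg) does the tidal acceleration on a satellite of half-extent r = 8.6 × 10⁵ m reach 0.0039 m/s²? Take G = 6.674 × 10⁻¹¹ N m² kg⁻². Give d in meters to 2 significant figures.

2.6 × 10⁸ m

2GMr/d³ = a_tidal  ⇒  d = (2GMr / a_tidal)^(1/3)
d = (2 × 6.674×10⁻¹¹ × (5.7 × 10²⁶) × (8.6 × 10⁵) / (0.0039))^(1/3)
  = 2.6 × 10⁸ m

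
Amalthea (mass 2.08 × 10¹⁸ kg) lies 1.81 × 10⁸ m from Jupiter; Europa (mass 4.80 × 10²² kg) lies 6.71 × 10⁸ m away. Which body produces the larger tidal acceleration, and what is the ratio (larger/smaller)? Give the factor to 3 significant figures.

The tide-raising term goes as M/d³ (the gradient of a 1/d² field).
Amalthea: (2.08 × 10¹⁸) / (1.81 × 10⁸)³ = 3.508 × 10⁻⁷
Europa: (4.80 × 10²²) / (6.71 × 10⁸)³ = 1.589 × 10⁻⁴
Ratio (larger/smaller) = 453

Europa, by a factor of ≈ 453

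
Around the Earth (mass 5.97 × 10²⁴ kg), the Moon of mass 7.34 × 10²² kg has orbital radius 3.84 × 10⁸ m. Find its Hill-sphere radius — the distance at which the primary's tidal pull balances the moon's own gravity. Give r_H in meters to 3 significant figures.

r_H ≈ a (m/3M)^(1/3)
    = (3.84 × 10⁸) × (7.34 × 10²² / (3 × 5.97 × 10²⁴))^(1/3)
    = 6.15 × 10⁷ m

6.15 × 10⁷ m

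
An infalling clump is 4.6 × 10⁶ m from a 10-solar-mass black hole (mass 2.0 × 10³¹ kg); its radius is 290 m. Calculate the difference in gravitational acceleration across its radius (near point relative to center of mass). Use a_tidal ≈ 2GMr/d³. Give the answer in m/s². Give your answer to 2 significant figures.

a_tidal = 2GMr/d³
        = 2 × (6.674 × 10⁻¹¹) × (2.0 × 10³¹) × (290) / (4.6 × 10⁶)³
        = 8.0 × 10³ m/s²

8.0 × 10³ m/s²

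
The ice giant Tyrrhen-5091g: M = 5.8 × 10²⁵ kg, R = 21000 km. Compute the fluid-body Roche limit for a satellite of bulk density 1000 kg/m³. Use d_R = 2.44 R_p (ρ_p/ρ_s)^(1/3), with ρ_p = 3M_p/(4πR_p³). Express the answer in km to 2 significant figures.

ρ_p = 3M_p/(4πR_p³) = 3 × (5.8 × 10²⁵) / (4π × (2.1 × 10⁷ m)³) = 1500 kg/m³
d_R = 2.44 × 21000 km × (1500/1000)^(1/3)
    = 59000 km

59000 km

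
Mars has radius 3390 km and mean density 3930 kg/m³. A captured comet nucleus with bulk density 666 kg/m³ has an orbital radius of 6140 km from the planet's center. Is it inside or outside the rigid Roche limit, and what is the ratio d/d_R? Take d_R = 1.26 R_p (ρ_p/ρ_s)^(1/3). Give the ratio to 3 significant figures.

inside; d/d_R ≈ 0.795

d_R = 1.26 × (3390 km) × (3930/666)^(1/3) = 7719 km
d/d_R = (6140) / (7719) = 0.795
Since d/d_R < 1, the body is inside the Roche limit.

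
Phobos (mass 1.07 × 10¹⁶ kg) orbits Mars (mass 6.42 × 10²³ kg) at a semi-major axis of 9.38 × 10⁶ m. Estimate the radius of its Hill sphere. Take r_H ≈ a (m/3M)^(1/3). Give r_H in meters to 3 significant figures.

1.66 × 10⁴ m

r_H ≈ a (m/3M)^(1/3)
    = (9.38 × 10⁶) × (1.07 × 10¹⁶ / (3 × 6.42 × 10²³))^(1/3)
    = 1.66 × 10⁴ m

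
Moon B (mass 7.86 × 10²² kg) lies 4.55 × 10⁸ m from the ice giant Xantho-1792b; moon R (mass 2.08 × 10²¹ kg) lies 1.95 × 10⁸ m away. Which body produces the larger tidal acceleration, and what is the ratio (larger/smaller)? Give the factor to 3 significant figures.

Compare M/d³ for the two perturbers:
Moon B: (7.86 × 10²²) / (4.55 × 10⁸)³ = 8.344 × 10⁻⁴
Moon R: (2.08 × 10²¹) / (1.95 × 10⁸)³ = 2.805 × 10⁻⁴
Ratio (larger/smaller) = 2.97

Moon B, by a factor of ≈ 2.97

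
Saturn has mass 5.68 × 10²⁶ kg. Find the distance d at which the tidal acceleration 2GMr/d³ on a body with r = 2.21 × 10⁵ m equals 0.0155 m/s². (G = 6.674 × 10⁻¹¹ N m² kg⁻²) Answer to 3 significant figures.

2GMr/d³ = a_tidal  ⇒  d = (2GMr / a_tidal)^(1/3)
d = (2 × 6.674×10⁻¹¹ × (5.68 × 10²⁶) × (2.21 × 10⁵) / (0.0155))^(1/3)
  = 1.03 × 10⁸ m

1.03 × 10⁸ m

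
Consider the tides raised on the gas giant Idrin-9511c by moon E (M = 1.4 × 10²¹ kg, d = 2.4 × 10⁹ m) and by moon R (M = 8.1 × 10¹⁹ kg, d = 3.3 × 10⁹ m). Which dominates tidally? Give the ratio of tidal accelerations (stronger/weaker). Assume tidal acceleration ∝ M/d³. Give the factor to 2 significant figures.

Moon E, by a factor of ≈ 45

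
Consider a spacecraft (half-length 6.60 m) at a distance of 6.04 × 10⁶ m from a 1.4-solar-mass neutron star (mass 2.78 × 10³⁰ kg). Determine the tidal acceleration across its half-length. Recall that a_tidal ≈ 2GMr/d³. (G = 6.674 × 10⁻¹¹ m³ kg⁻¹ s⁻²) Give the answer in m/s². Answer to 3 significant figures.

1.11 × 10¹ m/s²

Δg = 2GMr/d³
   = 2 × (6.674 × 10⁻¹¹) × (2.78 × 10³⁰) × (6.60) / (6.04 × 10⁶)³
   = 1.11 × 10¹ m/s²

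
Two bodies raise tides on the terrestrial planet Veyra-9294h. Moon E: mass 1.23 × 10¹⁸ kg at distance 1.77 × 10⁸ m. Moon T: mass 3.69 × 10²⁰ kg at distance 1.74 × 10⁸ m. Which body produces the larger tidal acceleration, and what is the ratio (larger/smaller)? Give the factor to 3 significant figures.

Tidal acceleration ∝ M/d³, so compare M/d³ for each.
Moon E: (1.23 × 10¹⁸) / (1.77 × 10⁸)³ = 2.218 × 10⁻⁷
Moon T: (3.69 × 10²⁰) / (1.74 × 10⁸)³ = 7.005 × 10⁻⁵
Ratio (larger/smaller) = 316

Moon T, by a factor of ≈ 316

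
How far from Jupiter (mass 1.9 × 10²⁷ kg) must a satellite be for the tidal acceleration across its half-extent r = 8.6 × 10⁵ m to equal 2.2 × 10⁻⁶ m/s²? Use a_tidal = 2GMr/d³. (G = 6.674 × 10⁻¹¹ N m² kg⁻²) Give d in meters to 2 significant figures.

2GMr/d³ = a_tidal  ⇒  d = (2GMr / a_tidal)^(1/3)
d = (2 × 6.674×10⁻¹¹ × (1.9 × 10²⁷) × (8.6 × 10⁵) / (2.2 × 10⁻⁶))^(1/3)
  = 4.6 × 10⁹ m

4.6 × 10⁹ m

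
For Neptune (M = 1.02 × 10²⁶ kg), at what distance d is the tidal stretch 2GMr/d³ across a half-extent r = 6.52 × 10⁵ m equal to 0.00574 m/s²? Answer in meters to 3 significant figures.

1.16 × 10⁸ m

2GMr/d³ = a_tidal  ⇒  d = (2GMr / a_tidal)^(1/3)
d = (2 × 6.674×10⁻¹¹ × (1.02 × 10²⁶) × (6.52 × 10⁵) / (0.00574))^(1/3)
  = 1.16 × 10⁸ m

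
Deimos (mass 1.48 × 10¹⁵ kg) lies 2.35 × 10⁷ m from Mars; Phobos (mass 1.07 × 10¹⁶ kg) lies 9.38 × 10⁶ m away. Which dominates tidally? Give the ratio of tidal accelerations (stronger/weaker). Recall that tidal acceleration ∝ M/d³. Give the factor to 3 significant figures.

Compare M/d³ for the two perturbers:
Deimos: (1.48 × 10¹⁵) / (2.35 × 10⁷)³ = 1.140 × 10⁻⁷
Phobos: (1.07 × 10¹⁶) / (9.38 × 10⁶)³ = 1.297 × 10⁻⁵
Ratio (larger/smaller) = 114

Phobos, by a factor of ≈ 114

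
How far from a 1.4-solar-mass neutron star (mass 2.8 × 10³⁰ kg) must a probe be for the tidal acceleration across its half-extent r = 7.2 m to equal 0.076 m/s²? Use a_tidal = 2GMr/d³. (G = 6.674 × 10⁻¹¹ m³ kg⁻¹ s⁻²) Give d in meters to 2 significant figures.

3.3 × 10⁷ m

2GMr/d³ = a_tidal  ⇒  d = (2GMr / a_tidal)^(1/3)
d = (2 × 6.674×10⁻¹¹ × (2.8 × 10³⁰) × (7.2) / (0.076))^(1/3)
  = 3.3 × 10⁷ m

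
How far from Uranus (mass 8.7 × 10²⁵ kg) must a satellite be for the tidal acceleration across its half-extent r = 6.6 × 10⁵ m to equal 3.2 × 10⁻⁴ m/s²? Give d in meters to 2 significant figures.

2.9 × 10⁸ m

2GMr/d³ = a_tidal  ⇒  d = (2GMr / a_tidal)^(1/3)
d = (2 × 6.674×10⁻¹¹ × (8.7 × 10²⁵) × (6.6 × 10⁵) / (3.2 × 10⁻⁴))^(1/3)
  = 2.9 × 10⁸ m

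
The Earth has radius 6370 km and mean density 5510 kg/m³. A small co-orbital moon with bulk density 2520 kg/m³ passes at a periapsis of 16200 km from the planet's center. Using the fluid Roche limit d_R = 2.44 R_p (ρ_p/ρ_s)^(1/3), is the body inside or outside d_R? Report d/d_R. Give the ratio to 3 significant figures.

d_R = 2.44 × (6370 km) × (5510/2520)^(1/3) = 20170 km
d/d_R = (16200) / (20170) = 0.803
Since d/d_R < 1, the body is inside the Roche limit.

inside; d/d_R ≈ 0.803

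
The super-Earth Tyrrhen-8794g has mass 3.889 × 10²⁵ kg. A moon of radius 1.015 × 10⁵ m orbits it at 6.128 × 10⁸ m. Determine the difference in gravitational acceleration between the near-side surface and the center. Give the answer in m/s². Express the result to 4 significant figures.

2.290 × 10⁻⁶ m/s²

Δa = 2GMr/d³
   = 2 × (6.674 × 10⁻¹¹) × (3.889 × 10²⁵) × (1.015 × 10⁵) / (6.128 × 10⁸)³
   = 2.290 × 10⁻⁶ m/s²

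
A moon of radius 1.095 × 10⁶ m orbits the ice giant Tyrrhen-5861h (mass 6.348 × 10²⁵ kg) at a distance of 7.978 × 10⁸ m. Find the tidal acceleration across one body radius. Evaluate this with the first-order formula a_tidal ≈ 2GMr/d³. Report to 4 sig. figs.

a_tidal = 2GMr/d³
        = 2 × (6.674 × 10⁻¹¹) × (6.348 × 10²⁵) × (1.095 × 10⁶) / (7.978 × 10⁸)³
        = 1.827 × 10⁻⁵ m/s²

1.827 × 10⁻⁵ m/s²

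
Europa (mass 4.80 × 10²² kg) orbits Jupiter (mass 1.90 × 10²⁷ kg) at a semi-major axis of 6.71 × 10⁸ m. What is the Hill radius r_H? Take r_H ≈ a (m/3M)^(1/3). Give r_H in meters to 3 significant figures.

r_H ≈ a (m/3M)^(1/3)
    = (6.71 × 10⁸) × (4.80 × 10²² / (3 × 1.90 × 10²⁷))^(1/3)
    = 1.37 × 10⁷ m

1.37 × 10⁷ m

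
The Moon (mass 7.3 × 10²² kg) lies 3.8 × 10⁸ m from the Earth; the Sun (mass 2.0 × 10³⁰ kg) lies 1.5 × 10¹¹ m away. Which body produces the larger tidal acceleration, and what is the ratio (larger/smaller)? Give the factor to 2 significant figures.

The Moon, by a factor of ≈ 2.2

The tide-raising term goes as M/d³ (the gradient of a 1/d² field).
The Moon: (7.3 × 10²²) / (3.8 × 10⁸)³ = 1.330 × 10⁻³
The Sun: (2.0 × 10³⁰) / (1.5 × 10¹¹)³ = 5.926 × 10⁻⁴
Ratio (larger/smaller) = 2.2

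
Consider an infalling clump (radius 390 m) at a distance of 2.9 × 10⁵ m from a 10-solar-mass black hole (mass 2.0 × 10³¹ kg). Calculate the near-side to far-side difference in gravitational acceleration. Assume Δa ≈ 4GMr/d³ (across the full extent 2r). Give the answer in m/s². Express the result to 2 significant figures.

8.5 × 10⁷ m/s²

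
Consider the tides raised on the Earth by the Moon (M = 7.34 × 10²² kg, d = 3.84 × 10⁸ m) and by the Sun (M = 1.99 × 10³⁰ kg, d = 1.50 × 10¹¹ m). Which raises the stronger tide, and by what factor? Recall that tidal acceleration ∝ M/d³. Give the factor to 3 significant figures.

Compare M/d³ for the two perturbers:
The Moon: (7.34 × 10²²) / (3.84 × 10⁸)³ = 1.296 × 10⁻³
The Sun: (1.99 × 10³⁰) / (1.50 × 10¹¹)³ = 5.896 × 10⁻⁴
Ratio (larger/smaller) = 2.20

The Moon, by a factor of ≈ 2.20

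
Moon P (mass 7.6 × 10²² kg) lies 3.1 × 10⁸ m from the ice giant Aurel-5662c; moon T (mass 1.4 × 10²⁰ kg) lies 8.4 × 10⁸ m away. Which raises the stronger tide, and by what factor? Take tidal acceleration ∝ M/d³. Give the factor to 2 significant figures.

Compare M/d³ for the two perturbers:
Moon P: (7.6 × 10²²) / (3.1 × 10⁸)³ = 2.551 × 10⁻³
Moon T: (1.4 × 10²⁰) / (8.4 × 10⁸)³ = 2.362 × 10⁻⁷
Ratio (larger/smaller) = 11000

Moon P, by a factor of ≈ 11000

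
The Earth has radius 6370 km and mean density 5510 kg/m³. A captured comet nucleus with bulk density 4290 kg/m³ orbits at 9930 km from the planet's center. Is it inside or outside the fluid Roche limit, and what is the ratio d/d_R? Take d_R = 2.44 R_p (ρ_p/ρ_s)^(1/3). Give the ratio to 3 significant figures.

d_R = 2.44 × (6370 km) × (5510/4290)^(1/3) = 16900 km
d/d_R = (9930) / (16900) = 0.588
Since d/d_R < 1, the body is inside the Roche limit.

inside; d/d_R ≈ 0.588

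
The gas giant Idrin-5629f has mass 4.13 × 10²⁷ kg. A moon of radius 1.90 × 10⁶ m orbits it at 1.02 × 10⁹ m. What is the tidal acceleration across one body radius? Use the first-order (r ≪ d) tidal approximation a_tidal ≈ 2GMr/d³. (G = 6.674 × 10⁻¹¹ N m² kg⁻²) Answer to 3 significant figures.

Δg = 2GMr/d³
   = 2 × (6.674 × 10⁻¹¹) × (4.13 × 10²⁷) × (1.90 × 10⁶) / (1.02 × 10⁹)³
   = 9.87 × 10⁻⁴ m/s²

9.87 × 10⁻⁴ m/s²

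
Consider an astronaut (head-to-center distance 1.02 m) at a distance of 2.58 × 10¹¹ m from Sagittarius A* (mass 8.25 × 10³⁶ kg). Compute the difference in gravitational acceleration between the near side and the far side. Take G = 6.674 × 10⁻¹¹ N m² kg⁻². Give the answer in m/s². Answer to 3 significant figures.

1.31 × 10⁻⁷ m/s²

Δg = 4GMr/d³
   = 4 × (6.674 × 10⁻¹¹) × (8.25 × 10³⁶) × (1.02) / (2.58 × 10¹¹)³
   = 1.31 × 10⁻⁷ m/s²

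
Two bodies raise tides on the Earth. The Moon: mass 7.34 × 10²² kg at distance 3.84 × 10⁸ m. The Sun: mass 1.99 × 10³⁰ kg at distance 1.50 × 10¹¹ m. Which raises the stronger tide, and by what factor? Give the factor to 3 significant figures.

The Moon, by a factor of ≈ 2.20

Tidal acceleration ∝ M/d³, so compare M/d³ for each.
The Moon: (7.34 × 10²²) / (3.84 × 10⁸)³ = 1.296 × 10⁻³
The Sun: (1.99 × 10³⁰) / (1.50 × 10¹¹)³ = 5.896 × 10⁻⁴
Ratio (larger/smaller) = 2.20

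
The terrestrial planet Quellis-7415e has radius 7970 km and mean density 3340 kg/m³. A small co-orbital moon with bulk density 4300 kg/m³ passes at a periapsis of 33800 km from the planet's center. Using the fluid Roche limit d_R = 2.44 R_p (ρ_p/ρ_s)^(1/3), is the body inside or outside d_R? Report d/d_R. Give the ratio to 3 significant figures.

outside; d/d_R ≈ 1.89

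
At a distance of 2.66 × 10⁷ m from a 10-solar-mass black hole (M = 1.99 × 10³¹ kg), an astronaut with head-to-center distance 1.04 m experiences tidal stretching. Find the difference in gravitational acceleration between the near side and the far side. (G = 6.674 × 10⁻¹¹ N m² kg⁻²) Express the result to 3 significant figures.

2.94 × 10⁻¹ m/s²

Δg = 4GMr/d³
   = 4 × (6.674 × 10⁻¹¹) × (1.99 × 10³¹) × (1.04) / (2.66 × 10⁷)³
   = 2.94 × 10⁻¹ m/s²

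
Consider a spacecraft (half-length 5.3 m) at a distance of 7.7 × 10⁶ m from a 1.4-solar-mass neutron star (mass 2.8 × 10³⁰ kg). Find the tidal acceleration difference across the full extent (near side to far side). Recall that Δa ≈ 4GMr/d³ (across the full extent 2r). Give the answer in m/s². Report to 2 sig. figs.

8.7 m/s²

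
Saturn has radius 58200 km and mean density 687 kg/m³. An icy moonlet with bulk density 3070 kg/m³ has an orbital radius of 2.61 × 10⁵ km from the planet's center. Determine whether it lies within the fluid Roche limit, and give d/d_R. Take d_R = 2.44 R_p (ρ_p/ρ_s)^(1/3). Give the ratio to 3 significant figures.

outside; d/d_R ≈ 3.03

d_R = 2.44 × (58200 km) × (687/3070)^(1/3) = 86220 km
d/d_R = (2.61 × 10⁵) / (86220) = 3.03
Since d/d_R > 1, the body is outside the Roche limit.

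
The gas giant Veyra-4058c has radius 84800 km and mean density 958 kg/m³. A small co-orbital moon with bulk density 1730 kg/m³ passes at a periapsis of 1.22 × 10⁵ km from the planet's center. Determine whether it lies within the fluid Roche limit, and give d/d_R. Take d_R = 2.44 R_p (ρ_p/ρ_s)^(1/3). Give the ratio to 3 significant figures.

inside; d/d_R ≈ 0.718

d_R = 2.44 × (84800 km) × (958/1730)^(1/3) = 1.699 × 10⁵ km
d/d_R = (1.22 × 10⁵) / (1.699 × 10⁵) = 0.718
Since d/d_R < 1, the body is inside the Roche limit.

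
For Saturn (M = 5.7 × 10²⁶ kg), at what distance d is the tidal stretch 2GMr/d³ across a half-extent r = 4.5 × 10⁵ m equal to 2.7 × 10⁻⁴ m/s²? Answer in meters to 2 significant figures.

5.0 × 10⁸ m

2GMr/d³ = a_tidal  ⇒  d = (2GMr / a_tidal)^(1/3)
d = (2 × 6.674×10⁻¹¹ × (5.7 × 10²⁶) × (4.5 × 10⁵) / (2.7 × 10⁻⁴))^(1/3)
  = 5.0 × 10⁸ m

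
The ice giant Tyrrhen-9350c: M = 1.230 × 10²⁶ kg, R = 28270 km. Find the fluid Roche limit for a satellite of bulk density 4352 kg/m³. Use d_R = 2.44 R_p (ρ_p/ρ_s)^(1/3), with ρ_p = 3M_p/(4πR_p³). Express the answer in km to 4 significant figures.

ρ_p = 3M_p/(4πR_p³) = 3 × (1.230 × 10²⁶) / (4π × (2.827 × 10⁷ m)³) = 1300 kg/m³
d_R = 2.44 × 28270 km × (1300/4352)^(1/3)
    = 46110 km

46110 km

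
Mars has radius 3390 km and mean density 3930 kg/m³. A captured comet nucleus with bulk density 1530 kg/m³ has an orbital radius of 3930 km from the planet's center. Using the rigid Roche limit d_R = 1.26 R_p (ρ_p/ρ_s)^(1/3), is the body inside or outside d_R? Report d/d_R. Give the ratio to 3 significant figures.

inside; d/d_R ≈ 0.672

d_R = 1.26 × (3390 km) × (3930/1530)^(1/3) = 5850 km
d/d_R = (3930) / (5850) = 0.672
Since d/d_R < 1, the body is inside the Roche limit.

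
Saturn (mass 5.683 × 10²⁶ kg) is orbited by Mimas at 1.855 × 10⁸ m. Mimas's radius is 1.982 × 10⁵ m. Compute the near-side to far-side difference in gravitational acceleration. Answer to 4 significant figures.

Δg = 4GMr/d³
   = 4 × (6.674 × 10⁻¹¹) × (5.683 × 10²⁶) × (1.982 × 10⁵) / (1.855 × 10⁸)³
   = 4.711 × 10⁻³ m/s²

4.711 × 10⁻³ m/s²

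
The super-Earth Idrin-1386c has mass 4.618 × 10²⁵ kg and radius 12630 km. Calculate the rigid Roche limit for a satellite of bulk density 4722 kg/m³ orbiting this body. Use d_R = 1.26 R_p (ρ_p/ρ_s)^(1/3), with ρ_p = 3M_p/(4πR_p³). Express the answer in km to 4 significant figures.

16720 km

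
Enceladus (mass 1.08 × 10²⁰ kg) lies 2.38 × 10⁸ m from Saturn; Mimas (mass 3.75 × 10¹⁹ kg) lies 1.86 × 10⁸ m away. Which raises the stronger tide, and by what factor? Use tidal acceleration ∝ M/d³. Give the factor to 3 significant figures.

Enceladus, by a factor of ≈ 1.37

Compare M/d³ for the two perturbers:
Enceladus: (1.08 × 10²⁰) / (2.38 × 10⁸)³ = 8.011 × 10⁻⁶
Mimas: (3.75 × 10¹⁹) / (1.86 × 10⁸)³ = 5.828 × 10⁻⁶
Ratio (larger/smaller) = 1.37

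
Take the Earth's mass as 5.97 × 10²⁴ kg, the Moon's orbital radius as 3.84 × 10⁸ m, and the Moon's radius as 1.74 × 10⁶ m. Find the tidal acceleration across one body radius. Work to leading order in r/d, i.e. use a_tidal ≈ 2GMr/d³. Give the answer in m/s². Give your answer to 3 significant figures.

2.45 × 10⁻⁵ m/s²

Δa = 2GMr/d³
   = 2 × (6.674 × 10⁻¹¹) × (5.97 × 10²⁴) × (1.74 × 10⁶) / (3.84 × 10⁸)³
   = 2.45 × 10⁻⁵ m/s²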